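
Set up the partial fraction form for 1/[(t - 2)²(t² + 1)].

Repeated linear + quadratic: α/(t - 2) + β/(t - 2)² + (γt + δ)/(t² + 1)


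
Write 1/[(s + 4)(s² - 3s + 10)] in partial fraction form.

Cover-up at s = -4: α = 1/((-4)² - 3·(-4) + 10) = 1/38. Then β = -α = -1/38, γ = -α·(-3 - 4) = 7/38
Result: (1/38)/(s + 4) - ((1/38)s - 7/38)/(s² - 3s + 10)


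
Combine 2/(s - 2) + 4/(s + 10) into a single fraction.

Common denominator (s - 2)(s + 10). Numerator: 2(s + 10) + 4(s - 2) = (2s + 20) + (4s - 8) = 6s + 12
Result: (6s + 12)/[(s - 2)(s + 10)]


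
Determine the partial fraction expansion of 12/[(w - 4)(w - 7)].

12/(w - 4)(w - 7) = α/(w - 4) + β/(w - 7). α = 12/(4 - 7) = -4, β = 12/(7 - 4) = 4
Result: -4/(w - 4) + 4/(w - 7)


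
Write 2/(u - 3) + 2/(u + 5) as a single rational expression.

Common denominator (u - 3)(u + 5). Numerator: 2(u + 5) + 2(u - 3) = (2u + 10) + (2u - 6) = 4u + 4
Result: (4u + 4)/[(u - 3)(u + 5)]


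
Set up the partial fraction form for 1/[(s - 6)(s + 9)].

Distinct linear factors: A/(s - 6) + B/(s + 9)


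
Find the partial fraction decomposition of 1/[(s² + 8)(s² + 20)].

Coefficient matching gives A = C = 0, B = 1/(20-8) = 1/12, D = -B = -1/12
Result: (1/12)/(s² + 8) - (1/12)/(s² + 20)


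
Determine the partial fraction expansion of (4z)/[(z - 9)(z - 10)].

At z=9: A = (4·9 + 0)/(9 - 10) = -36. At z=10: B = (4·10 + 0)/(10 - 9) = 40
Result: -36/(z - 9) + 40/(z - 10)


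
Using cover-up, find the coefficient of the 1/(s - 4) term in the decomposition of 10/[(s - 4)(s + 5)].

Cover (s - 4), set s=4: 10/((s + 5) at s=4) = 10/(9) = 10/9


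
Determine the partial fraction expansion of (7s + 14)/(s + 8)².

(7s + 14) = A(s + 8) + B. At s = -8: B = 7·(-8) + 14 = -42. Coeff of s: A = 7
Result: 7/(s + 8) - 42/(s + 8)²


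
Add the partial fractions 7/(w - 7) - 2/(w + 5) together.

Common denominator (w - 7)(w + 5). Numerator: 7(w + 5) - 2(w - 7) = (7w + 35) - (2w - 14) = 5w + 49
Result: (5w + 49)/[(w - 7)(w + 5)]


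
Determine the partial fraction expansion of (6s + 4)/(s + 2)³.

(6s + 4) = α(s + 2)² + β(s + 2) + γ. At s = -2: γ = 6·(-2) + 4 = -8. Coefficients: α = 0, β = 6
Result: 6/(s + 2)² - 8/(s + 2)³


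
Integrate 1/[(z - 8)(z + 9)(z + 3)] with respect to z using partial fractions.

Cover-up: A = 1/187, B = 1/102, C = -1/66. Decomposition: (1/187)/(z - 8) + (1/102)/(z + 9) - (1/66)/(z + 3). Integrate each term: (1/187) ln|(z - 8)| + (1/102) ln|(z + 9)| - (1/66) ln|(z + 3)| + C


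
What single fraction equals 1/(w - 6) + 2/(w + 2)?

Common denominator (w - 6)(w + 2). Numerator: 1(w + 2) + 2(w - 6) = (w + 2) + (2w - 12) = 3w - 10
Result: (3w - 10)/[(w - 6)(w + 2)]


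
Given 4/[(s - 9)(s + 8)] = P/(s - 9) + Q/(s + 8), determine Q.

Cover-up at s = -8: Q = 4/(-8 - 9) = -4/17


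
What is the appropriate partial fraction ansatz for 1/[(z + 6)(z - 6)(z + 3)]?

Three distinct linear factors: P/(z + 6) + Q/(z - 6) + R/(z + 3)


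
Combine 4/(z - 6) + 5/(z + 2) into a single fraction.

Common denominator (z - 6)(z + 2). Numerator: 4(z + 2) + 5(z - 6) = (4z + 8) + (5z - 30) = 9z - 22
Result: (9z - 22)/[(z - 6)(z + 2)]


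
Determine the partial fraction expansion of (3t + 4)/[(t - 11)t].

At t=11: α = (3·11 + 4)/(11 - 0) = 37/11. At t=0: β = (3·0 + 4)/(0 - 11) = -4/11
Result: (37/11)/(t - 11) - (4/11)/t


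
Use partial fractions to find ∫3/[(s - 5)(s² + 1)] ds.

Cover-up at s=5: A = 3/(5²+1) = 3/26. Coeff matching: B = -3/26, C = -15/26. Decomposition: (3/26)/(s - 5) - ((3/26)s + 15/26)/(s² + 1). Integrate: linear → ln, quadratic → (1/2)ln + arctan: (3/26) ln|(s - 5)| - (3/52) ln(s² + 1) - (15/26) arctan(s) + C


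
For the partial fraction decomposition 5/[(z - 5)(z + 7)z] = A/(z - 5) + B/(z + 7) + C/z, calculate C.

Cover-up at z = 0: C = 5/[(0 - 5)(0 + 7)] = 5/[(-5)(7)] = -5/35 = -1/7


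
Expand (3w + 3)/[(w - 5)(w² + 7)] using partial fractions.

At w=5: A = (3·5 + 3)/(5² + 7) = 9/16. B = -A = -9/16, C = 3 - 5·A = 3/16
Result: (9/16)/(w - 5) - ((9/16)w - 3/16)/(w² + 7)


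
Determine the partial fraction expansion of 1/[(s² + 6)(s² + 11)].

Coefficient matching gives α = γ = 0, β = 1/(11-6) = 1/5, δ = -β = -1/5
Result: (1/5)/(s² + 6) - (1/5)/(s² + 11)


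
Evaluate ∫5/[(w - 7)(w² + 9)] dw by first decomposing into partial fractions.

Cover-up at w=7: A = 5/(7²+9) = 5/58. Coeff matching: B = -5/58, C = -35/58. Decomposition: (5/58)/(w - 7) - ((5/58)w + 35/58)/(w² + 9). Integrate: linear → ln, quadratic → (1/2)ln + arctan: (5/58) ln|(w - 7)| - (5/116) ln(w² + 9) - (35/174) arctan(w/3) + C


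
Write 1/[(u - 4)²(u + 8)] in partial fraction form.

Cover-up at u=-8: C = 1/(-8 - 4)² = 1/144. Cover-up at u=4: B = 1/(4 + 8) = 1/12. Comparing u² coeff: A = -C = -1/144
Result: (-1/144)/(u - 4) + (1/12)/(u - 4)² + (1/144)/(u + 8)


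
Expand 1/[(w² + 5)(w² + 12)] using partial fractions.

Coefficient matching gives α = γ = 0, β = 1/(12-5) = 1/7, δ = -β = -1/7
Result: (1/7)/(w² + 5) - (1/7)/(w² + 12)


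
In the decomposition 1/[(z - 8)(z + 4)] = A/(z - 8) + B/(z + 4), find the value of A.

Cover-up at z = 8: A = 1/(8 + 4) = 1/12


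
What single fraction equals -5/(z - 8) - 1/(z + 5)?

Common denominator (z - 8)(z + 5). Numerator: -5(z + 5) - 1(z - 8) = (-5z - 25) - (z - 8) = -6z - 17
Result: (-6z - 17)/[(z - 8)(z + 5)]


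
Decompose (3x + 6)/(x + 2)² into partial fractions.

(3x + 6) = α(x + 2) + β. At x = -2: β = 3·(-2) + 6 = 0. Coeff of x: α = 3
Result: 3/(x + 2)


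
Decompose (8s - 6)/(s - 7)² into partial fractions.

(8s - 6) = α(s - 7) + β. At s = 7: β = 8·7 - 6 = 50. Coeff of s: α = 8
Result: 8/(s - 7) + 50/(s - 7)²


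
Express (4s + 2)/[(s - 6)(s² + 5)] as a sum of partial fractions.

At s=6: P = (4·6 + 2)/(6² + 5) = 26/41. Q = -P = -26/41, R = 4 - 6·P = 8/41
Result: (26/41)/(s - 6) - ((26/41)s - 8/41)/(s² + 5)


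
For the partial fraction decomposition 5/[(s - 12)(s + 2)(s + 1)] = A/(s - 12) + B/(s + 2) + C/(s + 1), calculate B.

Cover-up at s = -2: B = 5/[(-2 - 12)(-2 + 1)] = 5/[(-14)(-1)] = 5/14


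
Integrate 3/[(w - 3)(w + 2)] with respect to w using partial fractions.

Decompose: 3/[(w - 3)(w + 2)] = (3/5)/(w - 3) - (3/5)/(w + 2). Integrate each term: (3/5) ln|(w - 3)| - (3/5) ln|(w + 2)| + C


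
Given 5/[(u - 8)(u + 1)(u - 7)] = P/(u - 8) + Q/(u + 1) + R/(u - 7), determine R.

Cover-up at u = 7: R = 5/[(7 - 8)(7 + 1)] = 5/[(-1)(8)] = -5/8


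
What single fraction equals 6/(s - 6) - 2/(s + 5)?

Common denominator (s - 6)(s + 5). Numerator: 6(s + 5) - 2(s - 6) = (6s + 30) - (2s - 12) = 4s + 42
Result: (4s + 42)/[(s - 6)(s + 5)]


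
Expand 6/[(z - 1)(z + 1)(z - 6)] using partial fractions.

Using cover-up method: α = -3/5, β = 3/7, γ = 6/35
Result: (-3/5)/(z - 1) + (3/7)/(z + 1) + (6/35)/(z - 6)


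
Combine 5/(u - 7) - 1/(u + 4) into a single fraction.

Common denominator (u - 7)(u + 4). Numerator: 5(u + 4) - 1(u - 7) = (5u + 20) - (u - 7) = 4u + 27
Result: (4u + 27)/[(u - 7)(u + 4)]


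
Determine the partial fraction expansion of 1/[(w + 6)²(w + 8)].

Cover-up at w=-8: γ = 1/(-8 + 6)² = 1/4. Cover-up at w=-6: β = 1/(-6 + 8) = 1/2. Comparing w² coeff: α = -γ = -1/4
Result: (-1/4)/(w + 6) + (1/2)/(w + 6)² + (1/4)/(w + 8)


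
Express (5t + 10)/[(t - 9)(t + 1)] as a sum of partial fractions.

At t=9: P = (5·9 + 10)/(9 + 1) = 11/2. At t=-1: Q = (5·(-1) + 10)/(-1 - 9) = -1/2
Result: (11/2)/(t - 9) - (1/2)/(t + 1)


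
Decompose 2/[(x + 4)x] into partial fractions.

2/(x + 4)x = A/(x + 4) + B/x. A = 2/(-4 - 0) = -1/2, B = 2/(0 + 4) = 1/2
Result: (-1/2)/(x + 4) + (1/2)/x


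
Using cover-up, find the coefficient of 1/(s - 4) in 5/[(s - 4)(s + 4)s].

Cover (s - 4), set s=4: 5/[(4 + 4)(4 - 0)] = 5/32


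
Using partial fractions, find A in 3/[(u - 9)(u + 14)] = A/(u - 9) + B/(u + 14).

Cover-up at u = 9: A = 3/(9 + 14) = 3/23


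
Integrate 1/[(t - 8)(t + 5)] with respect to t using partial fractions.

Decompose: 1/[(t - 8)(t + 5)] = (1/13)/(t - 8) - (1/13)/(t + 5). Integrate each term: (1/13) ln|(t - 8)| - (1/13) ln|(t + 5)| + C


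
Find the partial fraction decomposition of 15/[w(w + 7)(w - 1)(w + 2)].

Using Heaviside cover-up: (-15/14)/w - (3/56)/(w + 7) + (5/8)/(w - 1) + (1/2)/(w + 2)


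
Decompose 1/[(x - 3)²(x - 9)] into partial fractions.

Cover-up at x=9: γ = 1/(9 - 3)² = 1/36. Cover-up at x=3: β = 1/(3 - 9) = -1/6. Comparing x² coeff: α = -γ = -1/36
Result: (-1/36)/(x - 3) - (1/6)/(x - 3)² + (1/36)/(x - 9)


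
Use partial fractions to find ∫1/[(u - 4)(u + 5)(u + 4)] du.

Cover-up: P = 1/72, Q = 1/9, R = -1/8. Decomposition: (1/72)/(u - 4) + (1/9)/(u + 5) - (1/8)/(u + 4). Integrate each term: (1/72) ln|(u - 4)| + (1/9) ln|(u + 5)| - (1/8) ln|(u + 4)| + C


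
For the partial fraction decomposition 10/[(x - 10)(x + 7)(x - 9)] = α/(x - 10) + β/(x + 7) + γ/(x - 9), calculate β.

Cover-up at x = -7: β = 10/[(-7 - 10)(-7 - 9)] = 10/[(-17)(-16)] = 10/272 = 5/136


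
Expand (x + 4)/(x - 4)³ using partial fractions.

(x + 4) = A(x - 4)² + B(x - 4) + C. At x = 4: C = 1·4 + 4 = 8. Coefficients: A = 0, B = 1
Result: 1/(x - 4)² + 8/(x - 4)³


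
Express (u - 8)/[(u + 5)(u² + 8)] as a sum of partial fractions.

At u=-5: α = (1·(-5) - 8)/((-5)² + 8) = -13/33. β = -α = 13/33, γ = 1 - (-5)·α = -32/33
Result: (-13/33)/(u + 5) + ((13/33)u - 32/33)/(u² + 8)


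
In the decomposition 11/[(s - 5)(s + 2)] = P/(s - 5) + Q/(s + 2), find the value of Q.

Cover-up at s = -2: Q = 11/(-2 - 5) = -11/7


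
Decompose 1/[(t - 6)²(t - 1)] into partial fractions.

Cover-up at t=1: γ = 1/(1 - 6)² = 1/25. Cover-up at t=6: β = 1/(6 - 1) = 1/5. Comparing t² coeff: α = -γ = -1/25
Result: (-1/25)/(t - 6) + (1/5)/(t - 6)² + (1/25)/(t - 1)


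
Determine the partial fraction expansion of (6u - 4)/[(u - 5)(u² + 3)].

At u=5: P = (6·5 - 4)/(5² + 3) = 13/14. Q = -P = -13/14, R = 6 - 5·P = 19/14
Result: (13/14)/(u - 5) - ((13/14)u - 19/14)/(u² + 3)


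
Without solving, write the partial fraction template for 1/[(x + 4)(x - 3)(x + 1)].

Three distinct linear factors: P/(x + 4) + Q/(x - 3) + R/(x + 1)


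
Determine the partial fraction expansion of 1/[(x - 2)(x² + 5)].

Cover-up at x = 2: A = 1/(2² + 5) = 1/9. Then B = -A = -1/9, C = -A·(0 + 2) = -2/9
Result: (1/9)/(x - 2) - ((1/9)x + 2/9)/(x² + 5)


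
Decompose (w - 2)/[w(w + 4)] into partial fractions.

At w=0: P = (1·0 - 2)/(0 + 4) = -1/2. At w=-4: Q = (1·(-4) - 2)/(-4 - 0) = 3/2
Result: (-1/2)/w + (3/2)/(w + 4)


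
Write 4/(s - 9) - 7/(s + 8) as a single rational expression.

Common denominator (s - 9)(s + 8). Numerator: 4(s + 8) - 7(s - 9) = (4s + 32) - (7s - 63) = -3s + 95
Result: (-3s + 95)/[(s - 9)(s + 8)]


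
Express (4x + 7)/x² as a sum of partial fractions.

(4x + 7) = αx + β. At x = 0: β = 4·0 + 7 = 7. Coeff of x: α = 4
Result: 4/x + 7/x²


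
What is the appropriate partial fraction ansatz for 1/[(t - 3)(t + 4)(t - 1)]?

Three distinct linear factors: A/(t - 3) + B/(t + 4) + C/(t - 1)


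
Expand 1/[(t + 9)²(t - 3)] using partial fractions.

Cover-up at t=3: C = 1/(3 + 9)² = 1/144. Cover-up at t=-9: B = 1/(-9 - 3) = -1/12. Comparing t² coeff: A = -C = -1/144
Result: (-1/144)/(t + 9) - (1/12)/(t + 9)² + (1/144)/(t - 3)


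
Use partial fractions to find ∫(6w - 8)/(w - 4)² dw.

Decompose: P = 6, Q = 6·4 - 8 = 16, so (6w - 8)/(w - 4)² = 6/(w - 4) + 16/(w - 4)². Integrate: ∫ P/(w - 4) dw = 6 ln|(w - 4)|; ∫ Q/(w - 4)² dw = -16/(w - 4). Sum: 6 ln|(w - 4)| - 16/(w - 4) + C


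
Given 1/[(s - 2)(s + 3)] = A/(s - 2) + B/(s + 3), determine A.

Cover-up at s = 2: A = 1/(2 + 3) = 1/5


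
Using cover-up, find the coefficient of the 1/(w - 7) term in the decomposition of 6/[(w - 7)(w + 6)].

Cover (w - 7), set w=7: 6/((w + 6) at w=7) = 6/(13) = 6/13


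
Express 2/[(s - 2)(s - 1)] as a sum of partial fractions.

2/(s - 2)(s - 1) = P/(s - 2) + Q/(s - 1). P = 2/(2 - 1) = 2, Q = 2/(1 - 2) = -2
Result: 2/(s - 2) - 2/(s - 1)


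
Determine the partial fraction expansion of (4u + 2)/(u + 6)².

(4u + 2) = P(u + 6) + Q. At u = -6: Q = 4·(-6) + 2 = -22. Coeff of u: P = 4
Result: 4/(u + 6) - 22/(u + 6)²


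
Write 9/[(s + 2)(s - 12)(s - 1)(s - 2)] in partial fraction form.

Using Heaviside cover-up: (-3/56)/(s + 2) + (9/1540)/(s - 12) + (3/11)/(s - 1) - (9/40)/(s - 2)


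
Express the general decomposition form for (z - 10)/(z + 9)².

Repeated linear factor: α/(z + 9) + β/(z + 9)²


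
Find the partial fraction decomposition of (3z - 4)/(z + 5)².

(3z - 4) = α(z + 5) + β. At z = -5: β = 3·(-5) - 4 = -19. Coeff of z: α = 3
Result: 3/(z + 5) - 19/(z + 5)²


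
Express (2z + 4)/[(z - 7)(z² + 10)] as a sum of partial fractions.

At z=7: P = (2·7 + 4)/(7² + 10) = 18/59. Q = -P = -18/59, R = 2 - 7·P = -8/59
Result: (18/59)/(z - 7) - ((18/59)z + 8/59)/(z² + 10)


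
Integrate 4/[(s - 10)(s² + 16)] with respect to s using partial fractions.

Cover-up at s=10: α = 4/(10²+16) = 1/29. Coeff matching: β = -1/29, γ = -10/29. Decomposition: (1/29)/(s - 10) - ((1/29)s + 10/29)/(s² + 16). Integrate: linear → ln, quadratic → (1/2)ln + arctan: (1/29) ln|(s - 10)| - (1/58) ln(s² + 16) - (5/58) arctan(s/4) + C


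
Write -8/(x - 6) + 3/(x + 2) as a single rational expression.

Common denominator (x - 6)(x + 2). Numerator: -8(x + 2) + 3(x - 6) = (-8x - 16) + (3x - 18) = -5x - 34
Result: (-5x - 34)/[(x - 6)(x + 2)]


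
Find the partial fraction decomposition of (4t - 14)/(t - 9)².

(4t - 14) = α(t - 9) + β. At t = 9: β = 4·9 - 14 = 22. Coeff of t: α = 4
Result: 4/(t - 9) + 22/(t - 9)²


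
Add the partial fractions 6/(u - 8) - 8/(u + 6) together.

Common denominator (u - 8)(u + 6). Numerator: 6(u + 6) - 8(u - 8) = (6u + 36) - (8u - 64) = -2u + 100
Result: (-2u + 100)/[(u - 8)(u + 6)]


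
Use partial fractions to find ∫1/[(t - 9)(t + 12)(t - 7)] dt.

Cover-up: α = 1/42, β = 1/399, γ = -1/38. Decomposition: (1/42)/(t - 9) + (1/399)/(t + 12) - (1/38)/(t - 7). Integrate each term: (1/42) ln|(t - 9)| + (1/399) ln|(t + 12)| - (1/38) ln|(t - 7)| + C


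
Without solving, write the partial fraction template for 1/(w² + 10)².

Repeated quadratic factor: (Pw + Q)/(w² + 10) + (Rw + S)/(w² + 10)²


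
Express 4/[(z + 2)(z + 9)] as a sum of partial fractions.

4/(z + 2)(z + 9) = P/(z + 2) + Q/(z + 9). P = 4/(-2 + 9) = 4/7, Q = 4/(-9 + 2) = -4/7
Result: (4/7)/(z + 2) - (4/7)/(z + 9)


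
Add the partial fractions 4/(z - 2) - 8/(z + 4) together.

Common denominator (z - 2)(z + 4). Numerator: 4(z + 4) - 8(z - 2) = (4z + 16) - (8z - 16) = -4z + 32
Result: (-4z + 32)/[(z - 2)(z + 4)]


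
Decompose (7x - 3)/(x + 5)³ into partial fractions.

(7x - 3) = A(x + 5)² + B(x + 5) + C. At x = -5: C = 7·(-5) - 3 = -38. Coefficients: A = 0, B = 7
Result: 7/(x + 5)² - 38/(x + 5)³


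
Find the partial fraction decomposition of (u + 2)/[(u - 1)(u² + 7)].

At u=1: P = (1·1 + 2)/(1² + 7) = 3/8. Q = -P = -3/8, R = 1 - 1·P = 5/8
Result: (3/8)/(u - 1) - ((3/8)u - 5/8)/(u² + 7)


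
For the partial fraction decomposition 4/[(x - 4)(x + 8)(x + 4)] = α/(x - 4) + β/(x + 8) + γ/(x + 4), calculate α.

Cover-up at x = 4: α = 4/[(4 + 8)(4 + 4)] = 4/[(12)(8)] = 4/96 = 1/24


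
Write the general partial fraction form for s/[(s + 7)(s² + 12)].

Linear + irreducible quadratic: P/(s + 7) + (Qs + R)/(s² + 12)


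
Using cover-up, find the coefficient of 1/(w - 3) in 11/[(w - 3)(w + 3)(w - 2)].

Cover (w - 3), set w=3: 11/[(3 + 3)(3 - 2)] = 11/6


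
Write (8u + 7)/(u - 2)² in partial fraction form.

(8u + 7) = P(u - 2) + Q. At u = 2: Q = 8·2 + 7 = 23. Coeff of u: P = 8
Result: 8/(u - 2) + 23/(u - 2)²


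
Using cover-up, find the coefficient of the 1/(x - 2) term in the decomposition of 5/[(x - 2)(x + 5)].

Cover (x - 2), set x=2: 5/((x + 5) at x=2) = 5/(7) = 5/7


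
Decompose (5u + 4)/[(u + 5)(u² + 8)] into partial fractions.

At u=-5: A = (5·(-5) + 4)/((-5)² + 8) = -7/11. B = -A = 7/11, C = 5 - (-5)·A = 20/11
Result: (-7/11)/(u + 5) + ((7/11)u + 20/11)/(u² + 8)


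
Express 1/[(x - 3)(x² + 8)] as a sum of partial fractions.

Cover-up at x = 3: α = 1/(3² + 8) = 1/17. Then β = -α = -1/17, γ = -α·(0 + 3) = -3/17
Result: (1/17)/(x - 3) - ((1/17)x + 3/17)/(x² + 8)


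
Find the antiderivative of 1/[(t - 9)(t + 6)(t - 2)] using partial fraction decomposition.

Cover-up: α = 1/105, β = 1/120, γ = -1/56. Decomposition: (1/105)/(t - 9) + (1/120)/(t + 6) - (1/56)/(t - 2). Integrate each term: (1/105) ln|(t - 9)| + (1/120) ln|(t + 6)| - (1/56) ln|(t - 2)| + C


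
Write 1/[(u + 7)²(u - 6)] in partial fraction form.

Cover-up at u=6: C = 1/(6 + 7)² = 1/169. Cover-up at u=-7: B = 1/(-7 - 6) = -1/13. Comparing u² coeff: A = -C = -1/169
Result: (-1/169)/(u + 7) - (1/13)/(u + 7)² + (1/169)/(u - 6)


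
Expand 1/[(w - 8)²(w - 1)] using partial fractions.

Cover-up at w=1: γ = 1/(1 - 8)² = 1/49. Cover-up at w=8: β = 1/(8 - 1) = 1/7. Comparing w² coeff: α = -γ = -1/49
Result: (-1/49)/(w - 8) + (1/7)/(w - 8)² + (1/49)/(w - 1)


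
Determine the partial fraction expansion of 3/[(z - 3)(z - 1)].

3/(z - 3)(z - 1) = α/(z - 3) + β/(z - 1). α = 3/(3 - 1) = 3/2, β = 3/(1 - 3) = -3/2
Result: (3/2)/(z - 3) - (3/2)/(z - 1)


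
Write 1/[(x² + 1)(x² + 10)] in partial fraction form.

Coefficient matching gives α = γ = 0, β = 1/(10-1) = 1/9, δ = -β = -1/9
Result: (1/9)/(x² + 1) - (1/9)/(x² + 10)


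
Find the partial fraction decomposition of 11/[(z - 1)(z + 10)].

11/(z - 1)(z + 10) = A/(z - 1) + B/(z + 10). A = 11/(1 + 10) = 1, B = 11/(-10 - 1) = -1
Result: 1/(z - 1) - 1/(z + 10)


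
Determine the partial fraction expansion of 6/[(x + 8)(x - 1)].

6/(x + 8)(x - 1) = α/(x + 8) + β/(x - 1). α = 6/(-8 - 1) = -2/3, β = 6/(1 + 8) = 2/3
Result: (-2/3)/(x + 8) + (2/3)/(x - 1)


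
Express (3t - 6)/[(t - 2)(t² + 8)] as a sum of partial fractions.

At t=2: P = (3·2 - 6)/(2² + 8) = 0. Q = -P = 0, R = 3 - 2·P = 3
Result: (3)/(t² + 8)


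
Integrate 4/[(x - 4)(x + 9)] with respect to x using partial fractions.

Decompose: 4/[(x - 4)(x + 9)] = (4/13)/(x - 4) - (4/13)/(x + 9). Integrate each term: (4/13) ln|(x - 4)| - (4/13) ln|(x + 9)| + C


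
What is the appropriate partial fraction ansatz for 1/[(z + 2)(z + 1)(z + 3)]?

Three distinct linear factors: A/(z + 2) + B/(z + 1) + C/(z + 3)


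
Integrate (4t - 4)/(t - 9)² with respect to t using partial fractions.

Decompose: A = 4, B = 4·9 - 4 = 32, so (4t - 4)/(t - 9)² = 4/(t - 9) + 32/(t - 9)². Integrate: ∫ A/(t - 9) dt = 4 ln|(t - 9)|; ∫ B/(t - 9)² dt = -32/(t - 9). Sum: 4 ln|(t - 9)| - 32/(t - 9) + C


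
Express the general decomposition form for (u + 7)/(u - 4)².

Repeated linear factor: α/(u - 4) + β/(u - 4)²


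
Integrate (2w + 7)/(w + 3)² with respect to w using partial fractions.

Decompose: α = 2, β = 2·(-3) + 7 = 1, so (2w + 7)/(w + 3)² = 2/(w + 3) + 1/(w + 3)². Integrate: ∫ α/(w + 3) dw = 2 ln|(w + 3)|; ∫ β/(w + 3)² dw = -1/(w + 3). Sum: 2 ln|(w + 3)| - 1/(w + 3) + C


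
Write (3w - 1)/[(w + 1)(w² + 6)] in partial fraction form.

At w=-1: P = (3·(-1) - 1)/((-1)² + 6) = -4/7. Q = -P = 4/7, R = 3 - (-1)·P = 17/7
Result: (-4/7)/(w + 1) + ((4/7)w + 17/7)/(w² + 6)


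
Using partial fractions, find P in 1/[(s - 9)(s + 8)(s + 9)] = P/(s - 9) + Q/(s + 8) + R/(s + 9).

Cover-up at s = 9: P = 1/[(9 + 8)(9 + 9)] = 1/[(17)(18)] = 1/306


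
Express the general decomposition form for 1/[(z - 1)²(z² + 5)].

Repeated linear + quadratic: P/(z - 1) + Q/(z - 1)² + (Rz + S)/(z² + 5)


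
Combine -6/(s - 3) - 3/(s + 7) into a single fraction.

Common denominator (s - 3)(s + 7). Numerator: -6(s + 7) - 3(s - 3) = (-6s - 42) - (3s - 9) = -9s - 33
Result: (-9s - 33)/[(s - 3)(s + 7)]


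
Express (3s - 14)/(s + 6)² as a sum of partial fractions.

(3s - 14) = α(s + 6) + β. At s = -6: β = 3·(-6) - 14 = -32. Coeff of s: α = 3
Result: 3/(s + 6) - 32/(s + 6)²


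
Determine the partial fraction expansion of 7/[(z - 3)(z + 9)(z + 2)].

Using cover-up method: A = 7/60, B = 1/12, C = -1/5
Result: (7/60)/(z - 3) + (1/12)/(z + 9) - (1/5)/(z + 2)


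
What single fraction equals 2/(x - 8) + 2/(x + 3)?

Common denominator (x - 8)(x + 3). Numerator: 2(x + 3) + 2(x - 8) = (2x + 6) + (2x - 16) = 4x - 10
Result: (4x - 10)/[(x - 8)(x + 3)]


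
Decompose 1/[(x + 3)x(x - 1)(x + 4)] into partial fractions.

Using Heaviside cover-up: (1/12)/(x + 3) - (1/12)/x + (1/20)/(x - 1) - (1/20)/(x + 4)


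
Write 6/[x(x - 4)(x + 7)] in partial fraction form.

Using cover-up method: α = -3/14, β = 3/22, γ = 6/77
Result: (-3/14)/x + (3/22)/(x - 4) + (6/77)/(x + 7)


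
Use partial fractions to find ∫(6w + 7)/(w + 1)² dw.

Decompose: P = 6, Q = 6·(-1) + 7 = 1, so (6w + 7)/(w + 1)² = 6/(w + 1) + 1/(w + 1)². Integrate: ∫ P/(w + 1) dw = 6 ln|(w + 1)|; ∫ Q/(w + 1)² dw = -1/(w + 1). Sum: 6 ln|(w + 1)| - 1/(w + 1) + C


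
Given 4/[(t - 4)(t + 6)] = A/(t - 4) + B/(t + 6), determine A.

Cover-up at t = 4: A = 4/(4 + 6) = 4/10 = 2/5


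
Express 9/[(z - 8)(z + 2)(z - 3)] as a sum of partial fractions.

Using cover-up method: P = 9/50, Q = 9/50, R = -9/25
Result: (9/50)/(z - 8) + (9/50)/(z + 2) - (9/25)/(z - 3)


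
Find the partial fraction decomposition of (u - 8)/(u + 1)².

(u - 8) = A(u + 1) + B. At u = -1: B = 1·(-1) - 8 = -9. Coeff of u: A = 1
Result: 1/(u + 1) - 9/(u + 1)²


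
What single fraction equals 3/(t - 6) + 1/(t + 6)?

Common denominator (t - 6)(t + 6). Numerator: 3(t + 6) + 1(t - 6) = (3t + 18) + (t - 6) = 4t + 12
Result: (4t + 12)/[(t - 6)(t + 6)]


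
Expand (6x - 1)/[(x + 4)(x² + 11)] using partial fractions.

At x=-4: A = (6·(-4) - 1)/((-4)² + 11) = -25/27. B = -A = 25/27, C = 6 - (-4)·A = 62/27
Result: (-25/27)/(x + 4) + ((25/27)x + 62/27)/(x² + 11)


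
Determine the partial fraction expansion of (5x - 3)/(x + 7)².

(5x - 3) = A(x + 7) + B. At x = -7: B = 5·(-7) - 3 = -38. Coeff of x: A = 5
Result: 5/(x + 7) - 38/(x + 7)²


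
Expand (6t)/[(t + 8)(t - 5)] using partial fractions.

At t=-8: α = (6·(-8) + 0)/(-8 - 5) = 48/13. At t=5: β = (6·5 + 0)/(5 + 8) = 30/13
Result: (48/13)/(t + 8) + (30/13)/(t - 5)


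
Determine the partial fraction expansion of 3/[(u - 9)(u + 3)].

3/(u - 9)(u + 3) = A/(u - 9) + B/(u + 3). A = 3/(9 + 3) = 1/4, B = 3/(-3 - 9) = -1/4
Result: (1/4)/(u - 9) - (1/4)/(u + 3)


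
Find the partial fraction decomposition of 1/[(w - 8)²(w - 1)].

Cover-up at w=1: C = 1/(1 - 8)² = 1/49. Cover-up at w=8: B = 1/(8 - 1) = 1/7. Comparing w² coeff: A = -C = -1/49
Result: (-1/49)/(w - 8) + (1/7)/(w - 8)² + (1/49)/(w - 1)


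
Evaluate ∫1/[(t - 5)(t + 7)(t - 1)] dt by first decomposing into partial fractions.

Cover-up: A = 1/48, B = 1/96, C = -1/32. Decomposition: (1/48)/(t - 5) + (1/96)/(t + 7) - (1/32)/(t - 1). Integrate each term: (1/48) ln|(t - 5)| + (1/96) ln|(t + 7)| - (1/32) ln|(t - 1)| + C


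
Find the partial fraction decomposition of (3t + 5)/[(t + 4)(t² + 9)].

At t=-4: α = (3·(-4) + 5)/((-4)² + 9) = -7/25. β = -α = 7/25, γ = 3 - (-4)·α = 47/25
Result: (-7/25)/(t + 4) + ((7/25)t + 47/25)/(t² + 9)


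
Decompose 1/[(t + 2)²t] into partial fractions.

Cover-up at t=0: R = 1/(0 + 2)² = 1/4. Cover-up at t=-2: Q = 1/(-2 - 0) = -1/2. Comparing t² coeff: P = -R = -1/4
Result: (-1/4)/(t + 2) - (1/2)/(t + 2)² + (1/4)/t


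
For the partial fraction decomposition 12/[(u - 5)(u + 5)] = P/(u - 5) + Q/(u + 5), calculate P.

Cover-up at u = 5: P = 12/(5 + 5) = 12/10 = 6/5


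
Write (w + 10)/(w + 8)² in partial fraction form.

(w + 10) = P(w + 8) + Q. At w = -8: Q = 1·(-8) + 10 = 2. Coeff of w: P = 1
Result: 1/(w + 8) + 2/(w + 8)²


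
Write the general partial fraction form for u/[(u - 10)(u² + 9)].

Linear + irreducible quadratic: P/(u - 10) + (Qu + R)/(u² + 9)


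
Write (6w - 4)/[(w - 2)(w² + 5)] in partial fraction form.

At w=2: P = (6·2 - 4)/(2² + 5) = 8/9. Q = -P = -8/9, R = 6 - 2·P = 38/9
Result: (8/9)/(w - 2) - ((8/9)w - 38/9)/(w² + 5)


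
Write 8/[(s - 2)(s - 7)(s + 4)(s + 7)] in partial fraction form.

Using Heaviside cover-up: (-4/135)/(s - 2) + (4/385)/(s - 7) + (4/99)/(s + 4) - (4/189)/(s + 7)


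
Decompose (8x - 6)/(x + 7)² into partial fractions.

(8x - 6) = α(x + 7) + β. At x = -7: β = 8·(-7) - 6 = -62. Coeff of x: α = 8
Result: 8/(x + 7) - 62/(x + 7)²


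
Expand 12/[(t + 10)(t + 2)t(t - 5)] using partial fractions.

Using Heaviside cover-up: (-1/100)/(t + 10) + (3/28)/(t + 2) - (3/25)/t + (4/175)/(t - 5)


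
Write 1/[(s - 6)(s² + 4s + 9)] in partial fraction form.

Cover-up at s = 6: A = 1/(6² + 4·6 + 9) = 1/69. Then B = -A = -1/69, C = -A·(4 + 6) = -10/69
Result: (1/69)/(s - 6) - ((1/69)s + 10/69)/(s² + 4s + 9)


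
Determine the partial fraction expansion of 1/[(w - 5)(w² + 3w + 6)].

Cover-up at w = 5: P = 1/(5² + 3·5 + 6) = 1/46. Then Q = -P = -1/46, R = -P·(3 + 5) = -4/23
Result: (1/46)/(w - 5) - ((1/46)w + 4/23)/(w² + 3w + 6)


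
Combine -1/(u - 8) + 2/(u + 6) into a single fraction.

Common denominator (u - 8)(u + 6). Numerator: -1(u + 6) + 2(u - 8) = (-u - 6) + (2u - 16) = u - 22
Result: (u - 22)/[(u - 8)(u + 6)]


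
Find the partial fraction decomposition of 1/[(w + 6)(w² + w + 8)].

Cover-up at w = -6: P = 1/((-6)² + 1·(-6) + 8) = 1/38. Then Q = -P = -1/38, R = -P·(1 - 6) = 5/38
Result: (1/38)/(w + 6) - ((1/38)w - 5/38)/(w² + w + 8)


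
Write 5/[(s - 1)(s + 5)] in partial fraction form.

5/(s - 1)(s + 5) = α/(s - 1) + β/(s + 5). α = 5/(1 + 5) = 5/6, β = 5/(-5 - 1) = -5/6
Result: (5/6)/(s - 1) - (5/6)/(s + 5)


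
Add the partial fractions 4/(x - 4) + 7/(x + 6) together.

Common denominator (x - 4)(x + 6). Numerator: 4(x + 6) + 7(x - 4) = (4x + 24) + (7x - 28) = 11x - 4
Result: (11x - 4)/[(x - 4)(x + 6)]


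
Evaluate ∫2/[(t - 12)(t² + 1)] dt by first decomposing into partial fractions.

Cover-up at t=12: A = 2/(12²+1) = 2/145. Coeff matching: B = -2/145, C = -24/145. Decomposition: (2/145)/(t - 12) - ((2/145)t + 24/145)/(t² + 1). Integrate: linear → ln, quadratic → (1/2)ln + arctan: (2/145) ln|(t - 12)| - (1/145) ln(t² + 1) - (24/145) arctan(t) + C


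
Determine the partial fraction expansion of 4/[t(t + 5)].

4/t(t + 5) = A/t + B/(t + 5). A = 4/(0 + 5) = 4/5, B = 4/(-5 - 0) = -4/5
Result: (4/5)/t - (4/5)/(t + 5)


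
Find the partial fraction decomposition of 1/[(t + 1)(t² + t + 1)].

Cover-up at t = -1: α = 1/((-1)² + 1·(-1) + 1) = 1. Then β = -α = -1, γ = -α·(1 - 1) = 0
Result: 1/(t + 1) - (t)/(t² + t + 1)


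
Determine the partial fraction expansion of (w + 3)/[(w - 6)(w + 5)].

At w=6: A = (1·6 + 3)/(6 + 5) = 9/11. At w=-5: B = (1·(-5) + 3)/(-5 - 6) = 2/11
Result: (9/11)/(w - 6) + (2/11)/(w + 5)


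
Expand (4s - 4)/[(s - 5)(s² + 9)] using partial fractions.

At s=5: A = (4·5 - 4)/(5² + 9) = 8/17. B = -A = -8/17, C = 4 - 5·A = 28/17
Result: (8/17)/(s - 5) - ((8/17)s - 28/17)/(s² + 9)


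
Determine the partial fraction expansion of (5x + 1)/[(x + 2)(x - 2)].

At x=-2: α = (5·(-2) + 1)/(-2 - 2) = 9/4. At x=2: β = (5·2 + 1)/(2 + 2) = 11/4
Result: (9/4)/(x + 2) + (11/4)/(x - 2)


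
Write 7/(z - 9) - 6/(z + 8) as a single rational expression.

Common denominator (z - 9)(z + 8). Numerator: 7(z + 8) - 6(z - 9) = (7z + 56) - (6z - 54) = z + 110
Result: (z + 110)/[(z - 9)(z + 8)]


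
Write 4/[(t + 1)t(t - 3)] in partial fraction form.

Using cover-up method: α = 1, β = -4/3, γ = 1/3
Result: 1/(t + 1) - (4/3)/t + (1/3)/(t - 3)


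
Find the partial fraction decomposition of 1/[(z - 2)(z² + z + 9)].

Cover-up at z = 2: P = 1/(2² + 1·2 + 9) = 1/15. Then Q = -P = -1/15, R = -P·(1 + 2) = -1/5
Result: (1/15)/(z - 2) - ((1/15)z + 1/5)/(z² + z + 9)


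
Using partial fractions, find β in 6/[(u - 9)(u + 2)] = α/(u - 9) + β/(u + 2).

Cover-up at u = -2: β = 6/(-2 - 9) = -6/11


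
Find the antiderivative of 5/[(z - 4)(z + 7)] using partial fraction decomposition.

Decompose: 5/[(z - 4)(z + 7)] = (5/11)/(z - 4) - (5/11)/(z + 7). Integrate each term: (5/11) ln|(z - 4)| - (5/11) ln|(z + 7)| + C


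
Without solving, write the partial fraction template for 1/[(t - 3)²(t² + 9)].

Repeated linear + quadratic: A/(t - 3) + B/(t - 3)² + (Ct + D)/(t² + 9)


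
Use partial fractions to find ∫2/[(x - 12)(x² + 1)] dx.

Cover-up at x=12: A = 2/(12²+1) = 2/145. Coeff matching: B = -2/145, C = -24/145. Decomposition: (2/145)/(x - 12) - ((2/145)x + 24/145)/(x² + 1). Integrate: linear → ln, quadratic → (1/2)ln + arctan: (2/145) ln|(x - 12)| - (1/145) ln(x² + 1) - (24/145) arctan(x) + C


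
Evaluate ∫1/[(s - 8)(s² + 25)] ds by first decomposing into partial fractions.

Cover-up at s=8: α = 1/(8²+25) = 1/89. Coeff matching: β = -1/89, γ = -8/89. Decomposition: (1/89)/(s - 8) - ((1/89)s + 8/89)/(s² + 25). Integrate: linear → ln, quadratic → (1/2)ln + arctan: (1/89) ln|(s - 8)| - (1/178) ln(s² + 25) - (8/445) arctan(s/5) + C


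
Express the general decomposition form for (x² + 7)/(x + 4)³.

Repeated linear factor (power 3): A/(x + 4) + B/(x + 4)² + C/(x + 4)³


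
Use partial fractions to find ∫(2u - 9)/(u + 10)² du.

Decompose: α = 2, β = 2·(-10) - 9 = -29, so (2u - 9)/(u + 10)² = 2/(u + 10) - 29/(u + 10)². Integrate: ∫ α/(u + 10) du = 2 ln|(u + 10)|; ∫ β/(u + 10)² du = 29/(u + 10). Sum: 2 ln|(u + 10)| + 29/(u + 10) + C


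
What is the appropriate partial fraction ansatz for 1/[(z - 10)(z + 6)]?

Distinct linear factors: α/(z - 10) + β/(z + 6)


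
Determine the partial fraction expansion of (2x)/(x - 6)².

(2x) = P(x - 6) + Q. At x = 6: Q = 2·6 + 0 = 12. Coeff of x: P = 2
Result: 2/(x - 6) + 12/(x - 6)²


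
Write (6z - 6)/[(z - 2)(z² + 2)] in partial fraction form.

At z=2: A = (6·2 - 6)/(2² + 2) = 1. B = -A = -1, C = 6 - 2·A = 4
Result: 1/(z - 2) - (z - 4)/(z² + 2)


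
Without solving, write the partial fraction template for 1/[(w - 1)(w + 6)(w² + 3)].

Two linear + quadratic: α/(w - 1) + β/(w + 6) + (γw + δ)/(w² + 3)


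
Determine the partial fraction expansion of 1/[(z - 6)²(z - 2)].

Cover-up at z=2: R = 1/(2 - 6)² = 1/16. Cover-up at z=6: Q = 1/(6 - 2) = 1/4. Comparing z² coeff: P = -R = -1/16
Result: (-1/16)/(z - 6) + (1/4)/(z - 6)² + (1/16)/(z - 2)


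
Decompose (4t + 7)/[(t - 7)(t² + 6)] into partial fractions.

At t=7: P = (4·7 + 7)/(7² + 6) = 7/11. Q = -P = -7/11, R = 4 - 7·P = -5/11
Result: (7/11)/(t - 7) - ((7/11)t + 5/11)/(t² + 6)


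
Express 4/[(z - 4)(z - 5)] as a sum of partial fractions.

4/(z - 4)(z - 5) = A/(z - 4) + B/(z - 5). A = 4/(4 - 5) = -4, B = 4/(5 - 4) = 4
Result: -4/(z - 4) + 4/(z - 5)


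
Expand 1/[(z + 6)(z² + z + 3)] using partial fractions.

Cover-up at z = -6: α = 1/((-6)² + 1·(-6) + 3) = 1/33. Then β = -α = -1/33, γ = -α·(1 - 6) = 5/33
Result: (1/33)/(z + 6) - ((1/33)z - 5/33)/(z² + z + 3)


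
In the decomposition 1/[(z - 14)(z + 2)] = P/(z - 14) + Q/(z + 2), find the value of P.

Cover-up at z = 14: P = 1/(14 + 2) = 1/16


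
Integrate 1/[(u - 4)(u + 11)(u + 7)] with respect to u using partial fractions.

Cover-up: α = 1/165, β = 1/60, γ = -1/44. Decomposition: (1/165)/(u - 4) + (1/60)/(u + 11) - (1/44)/(u + 7). Integrate each term: (1/165) ln|(u - 4)| + (1/60) ln|(u + 11)| - (1/44) ln|(u + 7)| + C


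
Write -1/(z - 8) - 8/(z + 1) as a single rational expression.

Common denominator (z - 8)(z + 1). Numerator: -1(z + 1) - 8(z - 8) = (-z - 1) - (8z - 64) = -9z + 63
Result: (-9z + 63)/[(z - 8)(z + 1)]


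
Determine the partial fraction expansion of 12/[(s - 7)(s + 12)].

12/(s - 7)(s + 12) = α/(s - 7) + β/(s + 12). α = 12/(7 + 12) = 12/19, β = 12/(-12 - 7) = -12/19
Result: (12/19)/(s - 7) - (12/19)/(s + 12)


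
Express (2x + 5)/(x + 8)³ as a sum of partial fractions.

(2x + 5) = A(x + 8)² + B(x + 8) + C. At x = -8: C = 2·(-8) + 5 = -11. Coefficients: A = 0, B = 2
Result: 2/(x + 8)² - 11/(x + 8)³


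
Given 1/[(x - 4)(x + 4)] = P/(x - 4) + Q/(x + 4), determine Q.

Cover-up at x = -4: Q = 1/(-4 - 4) = -1/8


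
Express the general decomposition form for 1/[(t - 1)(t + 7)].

Distinct linear factors: A/(t - 1) + B/(t + 7)


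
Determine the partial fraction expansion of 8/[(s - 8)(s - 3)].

8/(s - 8)(s - 3) = A/(s - 8) + B/(s - 3). A = 8/(8 - 3) = 8/5, B = 8/(3 - 8) = -8/5
Result: (8/5)/(s - 8) - (8/5)/(s - 3)


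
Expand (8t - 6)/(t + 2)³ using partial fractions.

(8t - 6) = A(t + 2)² + B(t + 2) + C. At t = -2: C = 8·(-2) - 6 = -22. Coefficients: A = 0, B = 8
Result: 8/(t + 2)² - 22/(t + 2)³


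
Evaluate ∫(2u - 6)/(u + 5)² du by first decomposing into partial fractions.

Decompose: A = 2, B = 2·(-5) - 6 = -16, so (2u - 6)/(u + 5)² = 2/(u + 5) - 16/(u + 5)². Integrate: ∫ A/(u + 5) du = 2 ln|(u + 5)|; ∫ B/(u + 5)² du = 16/(u + 5). Sum: 2 ln|(u + 5)| + 16/(u + 5) + C


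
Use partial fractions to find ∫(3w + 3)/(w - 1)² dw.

Decompose: α = 3, β = 3·1 + 3 = 6, so (3w + 3)/(w - 1)² = 3/(w - 1) + 6/(w - 1)². Integrate: ∫ α/(w - 1) dw = 3 ln|(w - 1)|; ∫ β/(w - 1)² dw = -6/(w - 1). Sum: 3 ln|(w - 1)| - 6/(w - 1) + C


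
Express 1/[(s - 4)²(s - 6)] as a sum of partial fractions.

Cover-up at s=6: γ = 1/(6 - 4)² = 1/4. Cover-up at s=4: β = 1/(4 - 6) = -1/2. Comparing s² coeff: α = -γ = -1/4
Result: (-1/4)/(s - 4) - (1/2)/(s - 4)² + (1/4)/(s - 6)


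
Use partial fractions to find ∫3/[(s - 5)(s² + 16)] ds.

Cover-up at s=5: A = 3/(5²+16) = 3/41. Coeff matching: B = -3/41, C = -15/41. Decomposition: (3/41)/(s - 5) - ((3/41)s + 15/41)/(s² + 16). Integrate: linear → ln, quadratic → (1/2)ln + arctan: (3/41) ln|(s - 5)| - (3/82) ln(s² + 16) - (15/164) arctan(s/4) + C


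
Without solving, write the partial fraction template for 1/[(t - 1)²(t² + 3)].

Repeated linear + quadratic: A/(t - 1) + B/(t - 1)² + (Ct + D)/(t² + 3)


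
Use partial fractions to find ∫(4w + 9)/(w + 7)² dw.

Decompose: α = 4, β = 4·(-7) + 9 = -19, so (4w + 9)/(w + 7)² = 4/(w + 7) - 19/(w + 7)². Integrate: ∫ α/(w + 7) dw = 4 ln|(w + 7)|; ∫ β/(w + 7)² dw = 19/(w + 7). Sum: 4 ln|(w + 7)| + 19/(w + 7) + C


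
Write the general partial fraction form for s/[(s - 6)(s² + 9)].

Linear + irreducible quadratic: P/(s - 6) + (Qs + R)/(s² + 9)


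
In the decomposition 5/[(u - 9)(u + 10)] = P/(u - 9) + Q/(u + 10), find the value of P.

Cover-up at u = 9: P = 5/(9 + 10) = 5/19


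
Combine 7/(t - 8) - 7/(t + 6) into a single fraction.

Common denominator (t - 8)(t + 6). Numerator: 7(t + 6) - 7(t - 8) = (7t + 42) - (7t - 56) = 98
Result: (98)/[(t - 8)(t + 6)]


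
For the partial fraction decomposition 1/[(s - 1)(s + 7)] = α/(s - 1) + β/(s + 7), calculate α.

Cover-up at s = 1: α = 1/(1 + 7) = 1/8


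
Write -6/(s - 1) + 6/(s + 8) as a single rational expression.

Common denominator (s - 1)(s + 8). Numerator: -6(s + 8) + 6(s - 1) = (-6s - 48) + (6s - 6) = -54
Result: (-54)/[(s - 1)(s + 8)]


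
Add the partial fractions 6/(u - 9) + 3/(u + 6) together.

Common denominator (u - 9)(u + 6). Numerator: 6(u + 6) + 3(u - 9) = (6u + 36) + (3u - 27) = 9u + 9
Result: (9u + 9)/[(u - 9)(u + 6)]


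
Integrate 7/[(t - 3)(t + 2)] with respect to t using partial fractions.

Decompose: 7/[(t - 3)(t + 2)] = (7/5)/(t - 3) - (7/5)/(t + 2). Integrate each term: (7/5) ln|(t - 3)| - (7/5) ln|(t + 2)| + C


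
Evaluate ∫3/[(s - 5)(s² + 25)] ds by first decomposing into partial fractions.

Cover-up at s=5: A = 3/(5²+25) = 3/50. Coeff matching: B = -3/50, C = -3/10. Decomposition: (3/50)/(s - 5) - ((3/50)s + 3/10)/(s² + 25). Integrate: linear → ln, quadratic → (1/2)ln + arctan: (3/50) ln|(s - 5)| - (3/100) ln(s² + 25) - (3/50) arctan(s/5) + C


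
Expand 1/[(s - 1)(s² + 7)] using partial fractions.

Cover-up at s = 1: A = 1/(1² + 7) = 1/8. Then B = -A = -1/8, C = -A·(0 + 1) = -1/8
Result: (1/8)/(s - 1) - ((1/8)s + 1/8)/(s² + 7)


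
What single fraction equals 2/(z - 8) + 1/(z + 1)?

Common denominator (z - 8)(z + 1). Numerator: 2(z + 1) + 1(z - 8) = (2z + 2) + (z - 8) = 3z - 6
Result: (3z - 6)/[(z - 8)(z + 1)]


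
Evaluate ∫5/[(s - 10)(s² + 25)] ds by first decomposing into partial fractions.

Cover-up at s=10: P = 5/(10²+25) = 1/25. Coeff matching: Q = -1/25, R = -2/5. Decomposition: (1/25)/(s - 10) - ((1/25)s + 2/5)/(s² + 25). Integrate: linear → ln, quadratic → (1/2)ln + arctan: (1/25) ln|(s - 10)| - (1/50) ln(s² + 25) - (2/25) arctan(s/5) + C


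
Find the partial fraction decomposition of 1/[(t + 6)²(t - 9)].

Cover-up at t=9: R = 1/(9 + 6)² = 1/225. Cover-up at t=-6: Q = 1/(-6 - 9) = -1/15. Comparing t² coeff: P = -R = -1/225
Result: (-1/225)/(t + 6) - (1/15)/(t + 6)² + (1/225)/(t - 9)


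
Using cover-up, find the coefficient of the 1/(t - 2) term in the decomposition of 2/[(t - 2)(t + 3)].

Cover (t - 2), set t=2: 2/((t + 3) at t=2) = 2/(5) = 2/5


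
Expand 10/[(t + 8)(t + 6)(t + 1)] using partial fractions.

Using cover-up method: P = 5/7, Q = -1, R = 2/7
Result: (5/7)/(t + 8) - 1/(t + 6) + (2/7)/(t + 1)


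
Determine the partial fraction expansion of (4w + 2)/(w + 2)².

(4w + 2) = α(w + 2) + β. At w = -2: β = 4·(-2) + 2 = -6. Coeff of w: α = 4
Result: 4/(w + 2) - 6/(w + 2)²


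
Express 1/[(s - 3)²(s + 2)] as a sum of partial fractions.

Cover-up at s=-2: C = 1/(-2 - 3)² = 1/25. Cover-up at s=3: B = 1/(3 + 2) = 1/5. Comparing s² coeff: A = -C = -1/25
Result: (-1/25)/(s - 3) + (1/5)/(s - 3)² + (1/25)/(s + 2)


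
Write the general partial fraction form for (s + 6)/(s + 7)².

Repeated linear factor: A/(s + 7) + B/(s + 7)²


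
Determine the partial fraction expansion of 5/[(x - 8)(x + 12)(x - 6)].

Using cover-up method: A = 1/8, B = 1/72, C = -5/36
Result: (1/8)/(x - 8) + (1/72)/(x + 12) - (5/36)/(x - 6)


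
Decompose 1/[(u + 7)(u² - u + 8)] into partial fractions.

Cover-up at u = -7: P = 1/((-7)² - 1·(-7) + 8) = 1/64. Then Q = -P = -1/64, R = -P·(-1 - 7) = 1/8
Result: (1/64)/(u + 7) - ((1/64)u - 1/8)/(u² - u + 8)


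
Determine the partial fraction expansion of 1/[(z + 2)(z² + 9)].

Cover-up at z = -2: α = 1/((-2)² + 9) = 1/13. Then β = -α = -1/13, γ = -α·(0 - 2) = 2/13
Result: (1/13)/(z + 2) - ((1/13)z - 2/13)/(z² + 9)


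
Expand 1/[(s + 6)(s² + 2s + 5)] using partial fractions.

Cover-up at s = -6: α = 1/((-6)² + 2·(-6) + 5) = 1/29. Then β = -α = -1/29, γ = -α·(2 - 6) = 4/29
Result: (1/29)/(s + 6) - ((1/29)s - 4/29)/(s² + 2s + 5)


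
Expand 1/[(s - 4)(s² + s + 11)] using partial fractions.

Cover-up at s = 4: P = 1/(4² + 1·4 + 11) = 1/31. Then Q = -P = -1/31, R = -P·(1 + 4) = -5/31
Result: (1/31)/(s - 4) - ((1/31)s + 5/31)/(s² + s + 11)


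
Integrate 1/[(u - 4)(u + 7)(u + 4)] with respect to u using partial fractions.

Cover-up: A = 1/88, B = 1/33, C = -1/24. Decomposition: (1/88)/(u - 4) + (1/33)/(u + 7) - (1/24)/(u + 4). Integrate each term: (1/88) ln|(u - 4)| + (1/33) ln|(u + 7)| - (1/24) ln|(u + 4)| + C
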